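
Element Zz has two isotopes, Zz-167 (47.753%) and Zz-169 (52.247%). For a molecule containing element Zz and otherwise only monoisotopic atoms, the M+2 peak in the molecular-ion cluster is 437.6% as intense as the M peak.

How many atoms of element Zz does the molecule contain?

For n independent Zz atoms, I(M+2)/I(M) = n · (abundance Zz-169) / (abundance Zz-167) = n · 0.52247/0.47753.
n = 4.376 × 0.47753/0.52247 = 4.00 ≈ 4

4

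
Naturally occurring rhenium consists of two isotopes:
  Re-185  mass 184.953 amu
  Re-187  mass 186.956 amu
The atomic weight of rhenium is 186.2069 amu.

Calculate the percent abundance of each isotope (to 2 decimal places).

Re-185: 37.40%, Re-187: 62.60%

Writing the weighted mean with unknown fraction x of Re-185:
184.953·x + 186.956·(1 − x) = 186.2069
(184.953 − 186.956)·x = 186.2069 − 186.956
x = -0.7491 / -2.003 = 0.37399 → 37.40% Re-185, 62.60% Re-187.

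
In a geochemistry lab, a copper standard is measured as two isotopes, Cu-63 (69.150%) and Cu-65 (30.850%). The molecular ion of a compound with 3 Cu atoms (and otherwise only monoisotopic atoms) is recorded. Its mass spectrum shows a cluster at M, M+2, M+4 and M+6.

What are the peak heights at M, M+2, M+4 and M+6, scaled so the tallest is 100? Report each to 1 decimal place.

The 3 Cu atoms are independent, so intensities follow the terms of (0.69150 + 0.30850)^3.
P(M) = 0.69150^3 = 0.330656
P(M+2) = 3 × 0.69150^2 × 0.30850^1 = 0.442548
P(M+4) = 3 × 0.69150^1 × 0.30850^2 = 0.197435
P(M+6) = 0.30850^3 = 0.029361
The M+2 peak is largest (0.442548); scaling to 100 gives 74.7 : 100.0 : 44.6 : 6.6.

74.7 : 100.0 : 44.6 : 6.6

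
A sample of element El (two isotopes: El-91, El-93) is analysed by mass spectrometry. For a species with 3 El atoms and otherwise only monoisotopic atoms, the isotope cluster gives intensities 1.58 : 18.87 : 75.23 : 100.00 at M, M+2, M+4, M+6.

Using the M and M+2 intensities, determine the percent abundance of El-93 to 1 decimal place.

If p is the fraction of El that is El-91, then I(M+2)/I(M) = [C(3,1)·p^2·(1−p)] / p^3 = 3·(1−p)/p = 18.87/1.58 = 11.9430
(1−p)/p = 11.9430/3 = 3.9810  ⇒  p = 1/(1 + 3.9810) = 0.2008
El-91: 20.1%, El-93: 79.9%.

79.9%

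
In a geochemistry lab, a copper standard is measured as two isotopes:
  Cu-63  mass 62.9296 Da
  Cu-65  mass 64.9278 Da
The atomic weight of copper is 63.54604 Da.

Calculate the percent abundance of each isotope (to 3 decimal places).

Cu-63: 69.150%, Cu-65: 30.850%

With x = fraction of Cu-63 (so Cu-65 is 1 − x):
62.9296·x + 64.9278·(1 − x) = 63.54604
(62.9296 − 64.9278)·x = 63.54604 − 64.9278
x = -1.38176 / -1.9982 = 0.69150 → 69.150% Cu-63, 30.850% Cu-65.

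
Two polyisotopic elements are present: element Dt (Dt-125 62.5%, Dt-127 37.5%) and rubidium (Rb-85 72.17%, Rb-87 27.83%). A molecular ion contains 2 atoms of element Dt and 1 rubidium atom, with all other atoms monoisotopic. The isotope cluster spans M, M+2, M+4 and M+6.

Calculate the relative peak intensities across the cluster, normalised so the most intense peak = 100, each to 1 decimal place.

Element Dt pattern (n=2): 0.390625 : 0.46875 : 0.140625
Rubidium pattern (n=1): 0.7217 : 0.2783
Convolve the two distributions (both contribute in 2-u steps):
  M: 0.390625×0.7217 = 0.281914
  M+2: 0.390625×0.2783 + 0.46875×0.7217 = 0.447008
  M+4: 0.46875×0.2783 + 0.140625×0.7217 = 0.231942
  M+6: 0.140625×0.2783 = 0.039136
Scale to base peak (0.447008) = 100: 63.1 : 100.0 : 51.9 : 8.8

63.1 : 100.0 : 51.9 : 8.8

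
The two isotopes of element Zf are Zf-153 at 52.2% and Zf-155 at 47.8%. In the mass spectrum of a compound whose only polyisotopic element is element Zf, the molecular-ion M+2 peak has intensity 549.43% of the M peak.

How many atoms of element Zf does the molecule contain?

6

With n Zf atoms, P(M+2)/P(M) = C(n,1)·p^(n−1)q / p^n = n·q/p = n · 0.478/0.522.
n = 5.4943 × 0.522/0.478 = 6.00 ≈ 6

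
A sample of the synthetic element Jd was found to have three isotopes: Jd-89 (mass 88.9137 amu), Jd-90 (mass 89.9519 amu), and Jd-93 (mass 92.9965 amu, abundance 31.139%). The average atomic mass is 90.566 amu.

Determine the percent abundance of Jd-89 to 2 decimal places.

Let x and y be the fractions of Jd-89 and Jd-90. Then x + y = 1 − 0.31139 = 0.68861 and 88.9137x + 89.9519y = 90.566 − 0.31139×92.9965 = 61.607819865.
Substituting: 88.9137x + 89.9519(0.68861 − x) = 61.607819865
(88.9137 − 89.9519)x = -0.333957994  ⇒  x = 0.32167, y = 0.36694
Jd-89: 32.17%, Jd-90: 36.69%.

32.17%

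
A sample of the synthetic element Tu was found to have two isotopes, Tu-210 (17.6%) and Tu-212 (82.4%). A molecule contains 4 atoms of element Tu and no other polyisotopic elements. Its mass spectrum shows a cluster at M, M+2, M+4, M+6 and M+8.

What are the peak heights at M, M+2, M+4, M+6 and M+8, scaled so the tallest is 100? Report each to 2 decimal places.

0.21 : 3.90 : 27.37 : 85.44 : 100.00

Expanding (0.176 + 0.824)^4:
P(M) = 0.176^4 = 0.000960
P(M+2) = 4 × 0.176^3 × 0.824^1 = 0.017969
P(M+4) = 6 × 0.176^2 × 0.824^2 = 0.126192
P(M+6) = 4 × 0.176^1 × 0.824^3 = 0.393871
P(M+8) = 0.824^4 = 0.461008
The M+8 peak is largest (0.461008); scaling to 100 gives 0.21 : 3.90 : 27.37 : 85.44 : 100.00.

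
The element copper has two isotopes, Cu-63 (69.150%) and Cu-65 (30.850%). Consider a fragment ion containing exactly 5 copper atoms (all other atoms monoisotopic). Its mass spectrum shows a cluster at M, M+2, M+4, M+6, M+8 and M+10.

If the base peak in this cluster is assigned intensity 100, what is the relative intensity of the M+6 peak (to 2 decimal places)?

(0.69150 + 0.30850)^5 gives M 0.1581, M+2 0.3527, M+4 0.3147, M+6 0.1404, M+8 0.0313, M+10 0.0028; the largest is M+2.
P(M+2) = C(5,1) × 0.69150^4 × 0.30850^1 = 5 × 0.2286487 × 0.3085 = 0.352691 (base)
P(M+6) = C(5,3) × 0.69150^2 × 0.30850^3 = 10 × 0.47817225 × 0.02936064 = 0.140394
Relative intensity = 0.140394 / 0.352691 × 100 = 39.81

39.81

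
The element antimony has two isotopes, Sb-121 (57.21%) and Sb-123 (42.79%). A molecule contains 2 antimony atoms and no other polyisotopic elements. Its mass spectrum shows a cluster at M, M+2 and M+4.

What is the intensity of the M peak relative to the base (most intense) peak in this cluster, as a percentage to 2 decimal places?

66.85%

(0.5721 + 0.4279)^2 gives M 0.3273, M+2 0.4896, M+4 0.1831; the largest is M+2.
P(M+2) = C(2,1) × 0.5721^1 × 0.4279^1 = 2 × 0.5721 × 0.4279 = 0.489603 (base)
P(M) = C(2,0) × 0.5721^2 × 0.4279^0 = 1 × 0.32729841 × 1.0000 = 0.327298
Relative intensity = 0.327298 / 0.489603 × 100 = 66.85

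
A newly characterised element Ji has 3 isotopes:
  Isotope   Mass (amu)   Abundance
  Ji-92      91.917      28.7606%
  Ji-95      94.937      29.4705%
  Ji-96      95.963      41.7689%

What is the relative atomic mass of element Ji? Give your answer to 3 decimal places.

94.497 amu

The abundance-weighted mean is 0.287606 × 91.917 + 0.294705 × 94.937 + 0.417689 × 95.963
= 26.4359 + 27.9784 + 40.0827 = 94.4970 amu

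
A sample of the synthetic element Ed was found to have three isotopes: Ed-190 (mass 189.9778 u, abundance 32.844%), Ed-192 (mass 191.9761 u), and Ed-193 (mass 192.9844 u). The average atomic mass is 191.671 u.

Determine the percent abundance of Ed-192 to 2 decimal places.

Let x and y be the fractions of Ed-192 and Ed-193. Then x + y = 1 − 0.32844 = 0.67156 and 191.9761x + 192.9844y = 191.671 − 0.32844×189.9778 = 129.274691368.
Substituting: 191.9761x + 192.9844(0.67156 − x) = 129.274691368
(191.9761 − 192.9844)x = -0.325912296  ⇒  x = 0.32323, y = 0.34833
Ed-192: 32.32%, Ed-193: 34.83%.

32.32%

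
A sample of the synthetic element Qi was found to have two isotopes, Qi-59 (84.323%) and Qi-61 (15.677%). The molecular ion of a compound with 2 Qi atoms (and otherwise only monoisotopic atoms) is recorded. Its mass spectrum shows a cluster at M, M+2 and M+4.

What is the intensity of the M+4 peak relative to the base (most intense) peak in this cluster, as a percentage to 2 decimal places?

3.46%

Term probabilities: M 0.7110, M+2 0.2644, M+4 0.0246. Base peak = M.
P(M) = C(2,0) × 0.84323^2 × 0.15677^0 = 1 × 0.71103683 × 1.0000 = 0.711037 (base)
P(M+4) = C(2,2) × 0.84323^0 × 0.15677^2 = 1 × 1.0000 × 0.02457683 = 0.024577
Relative intensity = 0.024577 / 0.711037 × 100 = 3.46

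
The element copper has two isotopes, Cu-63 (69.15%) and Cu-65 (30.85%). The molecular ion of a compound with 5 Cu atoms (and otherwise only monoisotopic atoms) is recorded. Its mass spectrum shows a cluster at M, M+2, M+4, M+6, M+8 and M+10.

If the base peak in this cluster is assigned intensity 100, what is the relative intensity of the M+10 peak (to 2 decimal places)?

0.79

Term probabilities: M 0.1581, M+2 0.3527, M+4 0.3147, M+6 0.1404, M+8 0.0313, M+10 0.0028. Base peak = M+2.
P(M+2) = C(5,1) × 0.6915^4 × 0.3085^1 = 5 × 0.2286487 × 0.3085 = 0.352691 (base)
P(M+10) = C(5,5) × 0.6915^0 × 0.3085^5 = 1 × 1.0000 × 0.00279432 = 0.002794
Relative intensity = 0.002794 / 0.352691 × 100 = 0.79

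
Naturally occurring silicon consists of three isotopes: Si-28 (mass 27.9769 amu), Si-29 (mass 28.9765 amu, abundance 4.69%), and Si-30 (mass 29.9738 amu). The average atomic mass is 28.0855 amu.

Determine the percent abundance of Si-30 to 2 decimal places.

3.09%

Let x and y be the fractions of Si-28 and Si-30. Then x + y = 1 − 0.0469 = 0.9531 and 27.9769x + 29.9738y = 28.0855 − 0.0469×28.9765 = 26.72650215.
Substituting: 27.9769x + 29.9738(0.9531 − x) = 26.72650215
(27.9769 − 29.9738)x = -1.84152663  ⇒  x = 0.92219, y = 0.03091
Si-28: 92.22%, Si-30: 3.09%.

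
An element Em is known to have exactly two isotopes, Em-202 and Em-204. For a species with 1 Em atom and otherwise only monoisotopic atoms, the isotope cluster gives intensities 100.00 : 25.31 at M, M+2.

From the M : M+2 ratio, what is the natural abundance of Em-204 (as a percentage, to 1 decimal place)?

20.2%

If p is the fraction of Em that is Em-202, then I(M+2)/I(M) = [C(1,1)·p^0·(1−p)] / p^1 = 1·(1−p)/p = 25.31/100.00 = 0.2531
(1−p)/p = 0.2531/1 = 0.2531  ⇒  p = 1/(1 + 0.2531) = 0.7980
Em-202: 79.8%, Em-204: 20.2%.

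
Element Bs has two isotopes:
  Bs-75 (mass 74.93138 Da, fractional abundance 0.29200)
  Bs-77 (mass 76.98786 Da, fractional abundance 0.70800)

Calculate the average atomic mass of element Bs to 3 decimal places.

76.387 Da

Ar = Σ fᵢ·mᵢ = 0.29200 × 74.93138 + 0.70800 × 76.98786
= 21.879963 + 54.507405 = 76.387368 Da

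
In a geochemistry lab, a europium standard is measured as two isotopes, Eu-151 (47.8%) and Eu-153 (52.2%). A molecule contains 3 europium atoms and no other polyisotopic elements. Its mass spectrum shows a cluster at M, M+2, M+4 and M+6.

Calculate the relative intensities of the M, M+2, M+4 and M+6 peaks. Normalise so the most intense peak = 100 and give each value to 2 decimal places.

27.95 : 91.57 : 100.00 : 36.40

The 3 Eu atoms are independent, so intensities follow the terms of (0.478 + 0.522)^3.
P(M) = 0.478^3 = 0.109215
P(M+2) = 3 × 0.478^2 × 0.522^1 = 0.357806
P(M+4) = 3 × 0.478^1 × 0.522^2 = 0.390742
P(M+6) = 0.522^3 = 0.142237
The M+4 peak is largest (0.390742); scaling to 100 gives 27.95 : 91.57 : 100.00 : 36.40.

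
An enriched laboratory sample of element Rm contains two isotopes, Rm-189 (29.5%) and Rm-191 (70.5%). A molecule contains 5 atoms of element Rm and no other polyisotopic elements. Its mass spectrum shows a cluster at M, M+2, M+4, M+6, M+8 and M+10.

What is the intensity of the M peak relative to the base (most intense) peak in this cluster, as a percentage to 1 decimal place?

0.6%

Term probabilities: M 0.0022, M+2 0.0267, M+4 0.1276, M+6 0.3049, M+8 0.3644, M+10 0.1742. Base peak = M+8.
P(M+8) = C(5,4) × 0.295^1 × 0.705^4 = 5 × 0.2950 × 0.24703385 = 0.364375 (base)
P(M) = C(5,0) × 0.295^5 × 0.705^0 = 1 × 0.00223414 × 1.0000 = 0.002234
Relative intensity = 0.002234 / 0.364375 × 100 = 0.6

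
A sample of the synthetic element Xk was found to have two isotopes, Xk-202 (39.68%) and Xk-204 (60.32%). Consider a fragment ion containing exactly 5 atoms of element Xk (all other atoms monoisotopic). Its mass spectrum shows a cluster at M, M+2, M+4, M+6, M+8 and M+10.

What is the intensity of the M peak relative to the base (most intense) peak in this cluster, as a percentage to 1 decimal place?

2.8%

Term probabilities: M 0.0098, M+2 0.0748, M+4 0.2273, M+6 0.3456, M+8 0.2627, M+10 0.0799. Base peak = M+6.
P(M+6) = C(5,3) × 0.3968^2 × 0.6032^3 = 10 × 0.15745024 × 0.21947446 = 0.345563 (base)
P(M) = C(5,0) × 0.3968^5 × 0.6032^0 = 1 × 0.0098369 × 1.0000 = 0.009837
Relative intensity = 0.009837 / 0.345563 × 100 = 2.8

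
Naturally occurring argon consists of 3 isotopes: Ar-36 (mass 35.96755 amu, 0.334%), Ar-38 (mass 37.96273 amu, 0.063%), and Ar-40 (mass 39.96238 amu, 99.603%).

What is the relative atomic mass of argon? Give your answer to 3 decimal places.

39.948 amu

Ar = Σ fᵢ·mᵢ = 0.00334 × 35.96755 + 0.00063 × 37.96273 + 0.99603 × 39.96238
= 0.120132 + 0.023917 + 39.803729 = 39.947778 amu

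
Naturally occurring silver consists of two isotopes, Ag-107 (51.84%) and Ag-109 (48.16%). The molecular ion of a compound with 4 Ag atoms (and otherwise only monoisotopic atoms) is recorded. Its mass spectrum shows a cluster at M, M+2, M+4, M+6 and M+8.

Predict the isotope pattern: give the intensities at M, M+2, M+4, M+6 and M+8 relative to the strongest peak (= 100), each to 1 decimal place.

Expanding (0.5184 + 0.4816)^4:
P(M) = 0.5184^4 = 0.072220
P(M+2) = 4 × 0.5184^3 × 0.4816^1 = 0.268375
P(M+4) = 6 × 0.5184^2 × 0.4816^2 = 0.373985
P(M+6) = 4 × 0.5184^1 × 0.4816^3 = 0.231624
P(M+8) = 0.4816^4 = 0.053795
The M+4 peak is largest (0.373985); scaling to 100 gives 19.3 : 71.8 : 100.0 : 61.9 : 14.4.

19.3 : 71.8 : 100.0 : 61.9 : 14.4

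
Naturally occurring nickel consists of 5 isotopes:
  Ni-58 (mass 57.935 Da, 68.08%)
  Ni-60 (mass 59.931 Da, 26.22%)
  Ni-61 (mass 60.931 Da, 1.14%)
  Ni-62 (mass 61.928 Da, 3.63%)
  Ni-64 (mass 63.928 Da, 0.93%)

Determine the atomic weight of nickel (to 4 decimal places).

Average mass = Σ (abundance × isotope mass) = 0.6808 × 57.935 + 0.2622 × 59.931 + 0.0114 × 60.931 + 0.0363 × 61.928 + 0.0093 × 63.928
= 39.44215 + 15.71391 + 0.69461 + 2.24799 + 0.59453 = 58.69319 Da

58.6932 Da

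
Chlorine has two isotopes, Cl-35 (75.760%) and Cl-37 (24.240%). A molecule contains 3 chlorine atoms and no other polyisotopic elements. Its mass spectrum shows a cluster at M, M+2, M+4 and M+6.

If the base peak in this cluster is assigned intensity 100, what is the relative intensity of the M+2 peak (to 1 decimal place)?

96.0

Term probabilities: M 0.4348, M+2 0.4174, M+4 0.1335, M+6 0.0142. Base peak = M.
P(M) = C(3,0) × 0.75760^3 × 0.24240^0 = 1 × 0.4348304 × 1.0000 = 0.434830 (base)
P(M+2) = C(3,1) × 0.75760^2 × 0.24240^1 = 3 × 0.57395776 × 0.2424 = 0.417382
Relative intensity = 0.417382 / 0.434830 × 100 = 96.0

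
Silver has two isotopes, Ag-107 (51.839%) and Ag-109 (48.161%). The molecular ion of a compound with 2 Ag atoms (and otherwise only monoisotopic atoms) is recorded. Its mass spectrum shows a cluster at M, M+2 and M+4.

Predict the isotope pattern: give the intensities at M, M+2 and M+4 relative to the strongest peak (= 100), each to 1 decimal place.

53.8 : 100.0 : 46.5

Each Ag atom is independently Ag-107 (p = 0.51839) or Ag-109 (q = 0.48161); the cluster is the binomial expansion (p + q)^2.
P(M) = 0.51839^2 = 0.268728
P(M+2) = 2 × 0.51839^1 × 0.48161^1 = 0.499324
P(M+4) = 0.48161^2 = 0.231948
The M+2 peak is largest (0.499324); scaling to 100 gives 53.8 : 100.0 : 46.5.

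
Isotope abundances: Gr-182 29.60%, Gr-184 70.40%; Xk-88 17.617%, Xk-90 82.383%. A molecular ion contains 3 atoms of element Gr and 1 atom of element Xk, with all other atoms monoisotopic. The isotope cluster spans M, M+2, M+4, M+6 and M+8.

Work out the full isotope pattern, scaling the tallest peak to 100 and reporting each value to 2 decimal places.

1.08 : 12.73 : 54.24 : 100.00 : 67.79

Element Gr pattern (n=3): 0.02593434 : 0.18504499 : 0.44010701 : 0.34891366
Element Xk pattern (n=1): 0.17617 : 0.82383
Convolve the two distributions (both contribute in 2-u steps):
  M: 0.02593434×0.17617 = 0.004569
  M+2: 0.02593434×0.82383 + 0.18504499×0.17617 = 0.053965
  M+4: 0.18504499×0.82383 + 0.44010701×0.17617 = 0.229979
  M+6: 0.44010701×0.82383 + 0.34891366×0.17617 = 0.424041
  M+8: 0.34891366×0.82383 = 0.287446
Scale to base peak (0.424041) = 100: 1.08 : 12.73 : 54.24 : 100.00 : 67.79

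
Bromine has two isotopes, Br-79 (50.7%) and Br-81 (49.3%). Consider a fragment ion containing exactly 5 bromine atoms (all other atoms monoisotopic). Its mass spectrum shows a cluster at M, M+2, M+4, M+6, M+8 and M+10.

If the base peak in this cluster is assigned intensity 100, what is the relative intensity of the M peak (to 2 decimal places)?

10.58

(0.507 + 0.493)^5 gives M 0.0335, M+2 0.1629, M+4 0.3168, M+6 0.3080, M+8 0.1497, M+10 0.0291; the largest is M+4.
P(M+4) = C(5,2) × 0.507^3 × 0.493^2 = 10 × 0.13032384 × 0.243049 = 0.316751 (base)
P(M) = C(5,0) × 0.507^5 × 0.493^0 = 1 × 0.03349961 × 1.0000 = 0.033500
Relative intensity = 0.033500 / 0.316751 × 100 = 10.58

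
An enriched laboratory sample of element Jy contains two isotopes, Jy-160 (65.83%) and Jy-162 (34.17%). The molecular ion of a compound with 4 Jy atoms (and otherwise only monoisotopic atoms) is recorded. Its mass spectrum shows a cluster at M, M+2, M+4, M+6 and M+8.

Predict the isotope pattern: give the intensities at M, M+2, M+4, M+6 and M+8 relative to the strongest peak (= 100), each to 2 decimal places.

48.16 : 100.00 : 77.86 : 26.94 : 3.50

Each Jy atom is independently Jy-160 (p = 0.6583) or Jy-162 (q = 0.3417); the cluster is the binomial expansion (p + q)^4.
P(M) = 0.6583^4 = 0.187800
P(M+2) = 4 × 0.6583^3 × 0.3417^1 = 0.389921
P(M+4) = 6 × 0.6583^2 × 0.3417^2 = 0.303591
P(M+6) = 4 × 0.6583^1 × 0.3417^3 = 0.105055
P(M+8) = 0.3417^4 = 0.013633
The M+2 peak is largest (0.389921); scaling to 100 gives 48.16 : 100.00 : 77.86 : 26.94 : 3.50.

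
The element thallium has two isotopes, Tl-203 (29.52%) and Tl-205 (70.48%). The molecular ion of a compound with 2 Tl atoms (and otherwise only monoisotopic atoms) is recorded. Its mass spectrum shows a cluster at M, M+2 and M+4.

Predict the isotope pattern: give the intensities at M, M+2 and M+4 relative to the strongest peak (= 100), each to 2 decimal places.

17.54 : 83.77 : 100.00

Each Tl atom is independently Tl-203 (p = 0.2952) or Tl-205 (q = 0.7048); the cluster is the binomial expansion (p + q)^2.
P(M) = 0.2952^2 = 0.087143
P(M+2) = 2 × 0.2952^1 × 0.7048^1 = 0.416114
P(M+4) = 0.7048^2 = 0.496743
The M+4 peak is largest (0.496743); scaling to 100 gives 17.54 : 83.77 : 100.00.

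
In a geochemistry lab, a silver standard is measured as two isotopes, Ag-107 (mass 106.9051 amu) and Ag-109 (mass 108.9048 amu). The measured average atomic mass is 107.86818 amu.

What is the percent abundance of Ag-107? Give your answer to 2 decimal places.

With x = fraction of Ag-107 (so Ag-109 is 1 − x):
106.9051·x + 108.9048·(1 − x) = 107.86818
(106.9051 − 108.9048)·x = 107.86818 − 108.9048
x = -1.03662 / -1.9997 = 0.51839 → 51.84% Ag-107, 48.16% Ag-109.

51.84%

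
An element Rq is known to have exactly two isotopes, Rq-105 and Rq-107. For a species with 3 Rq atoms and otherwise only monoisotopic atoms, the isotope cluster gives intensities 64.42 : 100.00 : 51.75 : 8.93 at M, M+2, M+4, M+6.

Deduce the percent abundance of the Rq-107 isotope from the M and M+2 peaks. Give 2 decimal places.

Write p for the Rq-105 fraction. I(M+2)/I(M) = [C(3,1)·p^2·(1−p)] / p^3 = 3·(1−p)/p = 100.00/64.42 = 1.5523
(1−p)/p = 1.5523/3 = 0.5174  ⇒  p = 1/(1 + 0.5174) = 0.6590
Rq-105: 65.90%, Rq-107: 34.10%.

34.10%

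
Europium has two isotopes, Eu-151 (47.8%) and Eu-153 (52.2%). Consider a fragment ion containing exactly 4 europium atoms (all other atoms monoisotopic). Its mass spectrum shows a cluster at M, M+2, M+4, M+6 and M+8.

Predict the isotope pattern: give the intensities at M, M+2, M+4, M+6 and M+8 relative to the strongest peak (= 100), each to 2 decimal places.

Each Eu atom is independently Eu-151 (p = 0.478) or Eu-153 (q = 0.522); the cluster is the binomial expansion (p + q)^4.
P(M) = 0.478^4 = 0.052205
P(M+2) = 4 × 0.478^3 × 0.522^1 = 0.228042
P(M+4) = 6 × 0.478^2 × 0.522^2 = 0.373549
P(M+6) = 4 × 0.478^1 × 0.522^3 = 0.271956
P(M+8) = 0.522^4 = 0.074248
The M+4 peak is largest (0.373549); scaling to 100 gives 13.98 : 61.05 : 100.00 : 72.80 : 19.88.

13.98 : 61.05 : 100.00 : 72.80 : 19.88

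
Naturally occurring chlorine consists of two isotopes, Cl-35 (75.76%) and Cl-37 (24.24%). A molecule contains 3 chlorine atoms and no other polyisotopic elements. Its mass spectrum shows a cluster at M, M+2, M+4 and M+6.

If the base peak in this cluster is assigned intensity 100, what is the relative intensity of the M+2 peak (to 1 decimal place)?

96.0

Binomial terms of (0.7576 + 0.2424)^3: M 0.4348, M+2 0.4174, M+4 0.1335, M+6 0.0142 → M is the base peak.
P(M) = C(3,0) × 0.7576^3 × 0.2424^0 = 1 × 0.4348304 × 1.0000 = 0.434830 (base)
P(M+2) = C(3,1) × 0.7576^2 × 0.2424^1 = 3 × 0.57395776 × 0.2424 = 0.417382
Relative intensity = 0.417382 / 0.434830 × 100 = 96.0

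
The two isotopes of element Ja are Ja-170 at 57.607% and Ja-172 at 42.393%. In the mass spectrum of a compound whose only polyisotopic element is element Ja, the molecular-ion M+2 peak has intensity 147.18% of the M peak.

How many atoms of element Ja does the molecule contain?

With n Ja atoms, P(M+2)/P(M) = C(n,1)·p^(n−1)q / p^n = n·q/p = n · 0.42393/0.57607.
n = 1.4718 × 0.57607/0.42393 = 2.00 ≈ 2

2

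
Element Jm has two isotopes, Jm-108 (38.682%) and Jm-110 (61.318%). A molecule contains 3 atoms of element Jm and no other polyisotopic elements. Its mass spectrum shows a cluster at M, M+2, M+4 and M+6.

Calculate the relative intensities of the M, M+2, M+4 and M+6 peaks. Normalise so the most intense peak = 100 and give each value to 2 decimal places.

13.27 : 63.08 : 100.00 : 52.84

Each Jm atom is independently Jm-108 (p = 0.38682) or Jm-110 (q = 0.61318); the cluster is the binomial expansion (p + q)^3.
P(M) = 0.38682^3 = 0.057880
P(M+2) = 3 × 0.38682^2 × 0.61318^1 = 0.275250
P(M+4) = 3 × 0.38682^1 × 0.61318^2 = 0.436321
P(M+6) = 0.61318^3 = 0.230549
The M+4 peak is largest (0.436321); scaling to 100 gives 13.27 : 63.08 : 100.00 : 52.84.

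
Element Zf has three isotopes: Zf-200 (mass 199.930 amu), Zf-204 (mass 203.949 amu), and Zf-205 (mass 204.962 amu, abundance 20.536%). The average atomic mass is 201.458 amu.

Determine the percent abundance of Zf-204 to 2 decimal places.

12.31%

Let x and y be the fractions of Zf-200 and Zf-204. Then x + y = 1 − 0.20536 = 0.79464 and 199.930x + 203.949y = 201.458 − 0.20536×204.962 = 159.36700368.
Substituting: 199.930x + 203.949(0.79464 − x) = 159.36700368
(199.930 − 203.949)x = -2.69902968  ⇒  x = 0.67157, y = 0.12307
Zf-200: 67.16%, Zf-204: 12.31%.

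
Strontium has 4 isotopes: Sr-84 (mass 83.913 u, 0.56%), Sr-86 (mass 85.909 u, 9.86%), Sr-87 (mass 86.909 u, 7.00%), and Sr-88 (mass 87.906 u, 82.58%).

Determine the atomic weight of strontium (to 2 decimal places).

87.62 u

Weight each isotope mass by its fractional abundance: 0.0056 × 83.913 + 0.0986 × 85.909 + 0.0700 × 86.909 + 0.8258 × 87.906
= 0.4699 + 8.4706 + 6.0836 + 72.5928 = 87.6169 u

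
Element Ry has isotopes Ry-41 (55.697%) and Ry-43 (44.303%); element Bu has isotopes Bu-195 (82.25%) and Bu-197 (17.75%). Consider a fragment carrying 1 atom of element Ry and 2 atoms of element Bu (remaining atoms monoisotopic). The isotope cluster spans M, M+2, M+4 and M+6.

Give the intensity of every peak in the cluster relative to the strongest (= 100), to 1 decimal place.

81.5 : 100.0 : 31.8 : 3.0

Element Ry pattern (n=1): 0.55697 : 0.44303
Element Bu pattern (n=2): 0.67650625 : 0.2919875 : 0.03150625
Convolve the two distributions (both contribute in 2-u steps):
  M: 0.55697×0.67650625 = 0.376794
  M+2: 0.55697×0.2919875 + 0.44303×0.67650625 = 0.462341
  M+4: 0.55697×0.03150625 + 0.44303×0.2919875 = 0.146907
  M+6: 0.44303×0.03150625 = 0.013958
Scale to base peak (0.462341) = 100: 81.5 : 100.0 : 31.8 : 3.0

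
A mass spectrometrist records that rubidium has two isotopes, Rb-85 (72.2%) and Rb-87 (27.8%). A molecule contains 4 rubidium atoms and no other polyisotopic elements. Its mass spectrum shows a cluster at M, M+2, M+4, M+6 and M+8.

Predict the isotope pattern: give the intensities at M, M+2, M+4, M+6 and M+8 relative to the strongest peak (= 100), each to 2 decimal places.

64.93 : 100.00 : 57.76 : 14.83 : 1.43

Each Rb atom is independently Rb-85 (p = 0.722) or Rb-87 (q = 0.278); the cluster is the binomial expansion (p + q)^4.
P(M) = 0.722^4 = 0.271737
P(M+2) = 4 × 0.722^3 × 0.278^1 = 0.418520
P(M+4) = 6 × 0.722^2 × 0.278^2 = 0.241721
P(M+6) = 4 × 0.722^1 × 0.278^3 = 0.062049
P(M+8) = 0.278^4 = 0.005973
The M+2 peak is largest (0.418520); scaling to 100 gives 64.93 : 100.00 : 57.76 : 14.83 : 1.43.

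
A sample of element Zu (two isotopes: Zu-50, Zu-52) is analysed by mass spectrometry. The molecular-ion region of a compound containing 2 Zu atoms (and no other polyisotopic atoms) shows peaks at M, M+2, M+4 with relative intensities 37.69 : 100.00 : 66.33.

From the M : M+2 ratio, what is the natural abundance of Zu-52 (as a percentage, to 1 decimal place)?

Write p for the Zu-50 fraction. I(M+2)/I(M) = [C(2,1)·p^1·(1−p)] / p^2 = 2·(1−p)/p = 100.00/37.69 = 2.6532
(1−p)/p = 2.6532/2 = 1.3266  ⇒  p = 1/(1 + 1.3266) = 0.4298
Zu-50: 43.0%, Zu-52: 57.0%.

57.0%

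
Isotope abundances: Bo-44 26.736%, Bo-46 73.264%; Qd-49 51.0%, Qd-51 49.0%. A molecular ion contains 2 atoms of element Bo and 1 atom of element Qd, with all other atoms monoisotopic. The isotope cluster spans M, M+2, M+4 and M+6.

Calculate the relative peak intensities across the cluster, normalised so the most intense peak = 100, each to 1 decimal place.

7.8 : 50.4 : 100.0 : 56.5

Element Bo pattern (n=2): 0.07148137 : 0.39175726 : 0.53676137
Element Qd pattern (n=1): 0.5100 : 0.4900
Convolve the two distributions (both contribute in 2-u steps):
  M: 0.07148137×0.5100 = 0.036455
  M+2: 0.07148137×0.4900 + 0.39175726×0.5100 = 0.234822
  M+4: 0.39175726×0.4900 + 0.53676137×0.5100 = 0.465709
  M+6: 0.53676137×0.4900 = 0.263013
Scale to base peak (0.465709) = 100: 7.8 : 50.4 : 100.0 : 56.5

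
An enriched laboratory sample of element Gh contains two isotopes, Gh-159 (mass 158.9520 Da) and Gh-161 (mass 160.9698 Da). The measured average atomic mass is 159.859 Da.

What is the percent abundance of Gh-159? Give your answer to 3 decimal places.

55.050%

Let x be the fractional abundance of Gh-159; then Gh-161 has abundance 1 − x.
158.9520·x + 160.9698·(1 − x) = 159.859
(158.9520 − 160.9698)·x = 159.859 − 160.9698
x = -1.1108 / -2.0178 = 0.55050 → 55.050% Gh-159, 44.950% Gh-161.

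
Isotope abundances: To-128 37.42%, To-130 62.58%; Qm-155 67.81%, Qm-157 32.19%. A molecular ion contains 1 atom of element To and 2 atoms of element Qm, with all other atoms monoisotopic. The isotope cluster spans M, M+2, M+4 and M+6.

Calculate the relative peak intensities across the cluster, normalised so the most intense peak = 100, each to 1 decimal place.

38.1 : 100.0 : 69.2 : 14.4

Element To pattern (n=1): 0.3742 : 0.6258
Element Qm pattern (n=2): 0.45981961 : 0.43656078 : 0.10361961
Convolve the two distributions (both contribute in 2-u steps):
  M: 0.3742×0.45981961 = 0.172064
  M+2: 0.3742×0.43656078 + 0.6258×0.45981961 = 0.451116
  M+4: 0.3742×0.10361961 + 0.6258×0.43656078 = 0.311974
  M+6: 0.6258×0.10361961 = 0.064845
Scale to base peak (0.451116) = 100: 38.1 : 100.0 : 69.2 : 14.4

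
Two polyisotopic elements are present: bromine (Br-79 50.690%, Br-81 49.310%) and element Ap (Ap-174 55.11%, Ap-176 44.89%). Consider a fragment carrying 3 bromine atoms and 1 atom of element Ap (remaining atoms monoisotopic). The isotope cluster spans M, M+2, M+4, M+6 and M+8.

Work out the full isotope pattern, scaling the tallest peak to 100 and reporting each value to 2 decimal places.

19.17 : 71.57 : 100.00 : 61.98 : 14.38

Bromine pattern (n=3): 0.13024674 : 0.3801026 : 0.36975457 : 0.11989609
Element Ap pattern (n=1): 0.5511 : 0.4489
Convolve the two distributions (both contribute in 2-u steps):
  M: 0.13024674×0.5511 = 0.071779
  M+2: 0.13024674×0.4489 + 0.3801026×0.5511 = 0.267942
  M+4: 0.3801026×0.4489 + 0.36975457×0.5511 = 0.374400
  M+6: 0.36975457×0.4489 + 0.11989609×0.5511 = 0.232058
  M+8: 0.11989609×0.4489 = 0.053821
Scale to base peak (0.374400) = 100: 19.17 : 71.57 : 100.00 : 61.98 : 14.38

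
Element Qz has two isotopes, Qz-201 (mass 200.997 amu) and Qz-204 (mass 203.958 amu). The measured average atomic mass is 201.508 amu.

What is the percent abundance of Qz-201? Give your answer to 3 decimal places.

82.742%

Let x be the fractional abundance of Qz-201; then Qz-204 has abundance 1 − x.
200.997·x + 203.958·(1 − x) = 201.508
(200.997 − 203.958)·x = 201.508 − 203.958
x = -2.450 / -2.961 = 0.82742 → 82.742% Qz-201, 17.258% Qz-204.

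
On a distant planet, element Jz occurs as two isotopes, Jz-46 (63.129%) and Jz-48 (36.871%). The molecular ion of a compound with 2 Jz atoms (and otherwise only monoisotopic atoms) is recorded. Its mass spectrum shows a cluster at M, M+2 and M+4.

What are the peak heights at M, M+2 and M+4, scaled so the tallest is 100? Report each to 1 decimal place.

Each Jz atom is independently Jz-46 (p = 0.63129) or Jz-48 (q = 0.36871); the cluster is the binomial expansion (p + q)^2.
P(M) = 0.63129^2 = 0.398527
P(M+2) = 2 × 0.63129^1 × 0.36871^1 = 0.465526
P(M+4) = 0.36871^2 = 0.135947
The M+2 peak is largest (0.465526); scaling to 100 gives 85.6 : 100.0 : 29.2.

85.6 : 100.0 : 29.2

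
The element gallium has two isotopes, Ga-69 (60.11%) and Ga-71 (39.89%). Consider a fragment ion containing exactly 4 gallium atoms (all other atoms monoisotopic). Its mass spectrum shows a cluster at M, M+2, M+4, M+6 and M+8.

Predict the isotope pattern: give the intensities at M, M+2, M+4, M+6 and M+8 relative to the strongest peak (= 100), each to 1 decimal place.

Expanding (0.6011 + 0.3989)^4:
P(M) = 0.6011^4 = 0.130553
P(M+2) = 4 × 0.6011^3 × 0.3989^1 = 0.346549
P(M+4) = 6 × 0.6011^2 × 0.3989^2 = 0.344963
P(M+6) = 4 × 0.6011^1 × 0.3989^3 = 0.152616
P(M+8) = 0.3989^4 = 0.025320
The M+2 peak is largest (0.346549); scaling to 100 gives 37.7 : 100.0 : 99.5 : 44.0 : 7.3.

37.7 : 100.0 : 99.5 : 44.0 : 7.3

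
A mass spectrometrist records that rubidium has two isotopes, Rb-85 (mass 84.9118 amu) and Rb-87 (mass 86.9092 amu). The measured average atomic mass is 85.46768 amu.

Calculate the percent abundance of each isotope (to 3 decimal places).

Writing the weighted mean with unknown fraction x of Rb-85:
84.9118·x + 86.9092·(1 − x) = 85.46768
(84.9118 − 86.9092)·x = 85.46768 − 86.9092
x = -1.44152 / -1.9974 = 0.72170 → 72.170% Rb-85, 27.830% Rb-87.

Rb-85: 72.170%, Rb-87: 27.830%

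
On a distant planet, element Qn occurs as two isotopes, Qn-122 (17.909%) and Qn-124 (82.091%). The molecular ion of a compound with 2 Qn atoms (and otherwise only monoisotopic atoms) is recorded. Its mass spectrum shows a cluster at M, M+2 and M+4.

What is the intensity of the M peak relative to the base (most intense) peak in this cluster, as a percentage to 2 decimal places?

Term probabilities: M 0.0321, M+2 0.2940, M+4 0.6739. Base peak = M+4.
P(M+4) = C(2,2) × 0.17909^0 × 0.82091^2 = 1 × 1.0000 × 0.67389323 = 0.673893 (base)
P(M) = C(2,0) × 0.17909^2 × 0.82091^0 = 1 × 0.03207323 × 1.0000 = 0.032073
Relative intensity = 0.032073 / 0.673893 × 100 = 4.76

4.76%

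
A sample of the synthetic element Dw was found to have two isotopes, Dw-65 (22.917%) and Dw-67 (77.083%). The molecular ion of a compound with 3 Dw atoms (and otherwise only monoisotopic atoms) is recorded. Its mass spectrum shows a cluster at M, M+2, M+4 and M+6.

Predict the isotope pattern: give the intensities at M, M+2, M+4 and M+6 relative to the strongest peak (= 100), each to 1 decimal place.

Each Dw atom is independently Dw-65 (p = 0.22917) or Dw-67 (q = 0.77083); the cluster is the binomial expansion (p + q)^3.
P(M) = 0.22917^3 = 0.012036
P(M+2) = 3 × 0.22917^2 × 0.77083^1 = 0.121449
P(M+4) = 3 × 0.22917^1 × 0.77083^2 = 0.408504
P(M+6) = 0.77083^3 = 0.458011
The M+6 peak is largest (0.458011); scaling to 100 gives 2.6 : 26.5 : 89.2 : 100.0.

2.6 : 26.5 : 89.2 : 100.0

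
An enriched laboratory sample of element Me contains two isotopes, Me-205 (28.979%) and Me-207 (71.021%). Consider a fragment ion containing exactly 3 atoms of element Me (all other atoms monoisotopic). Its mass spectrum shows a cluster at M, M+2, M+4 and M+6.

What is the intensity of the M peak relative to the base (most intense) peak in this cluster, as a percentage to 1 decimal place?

5.5%

(0.28979 + 0.71021)^3 gives M 0.0243, M+2 0.1789, M+4 0.4385, M+6 0.3582; the largest is M+4.
P(M+4) = C(3,2) × 0.28979^1 × 0.71021^2 = 3 × 0.28979 × 0.50439824 = 0.438509 (base)
P(M) = C(3,0) × 0.28979^3 × 0.71021^0 = 1 × 0.02433606 × 1.0000 = 0.024336
Relative intensity = 0.024336 / 0.438509 × 100 = 5.5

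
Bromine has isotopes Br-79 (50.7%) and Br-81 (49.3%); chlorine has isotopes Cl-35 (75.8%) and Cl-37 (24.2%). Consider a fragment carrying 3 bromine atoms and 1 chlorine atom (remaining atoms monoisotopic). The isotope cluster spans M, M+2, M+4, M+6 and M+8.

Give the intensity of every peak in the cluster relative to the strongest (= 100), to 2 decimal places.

26.54 : 85.89 : 100.00 : 48.44 : 7.79

Bromine pattern (n=3): 0.13032384 : 0.38017547 : 0.36967753 : 0.11982316
Chlorine pattern (n=1): 0.7580 : 0.2420
Convolve the two distributions (both contribute in 2-u steps):
  M: 0.13032384×0.7580 = 0.098785
  M+2: 0.13032384×0.2420 + 0.38017547×0.7580 = 0.319711
  M+4: 0.38017547×0.2420 + 0.36967753×0.7580 = 0.372218
  M+6: 0.36967753×0.2420 + 0.11982316×0.7580 = 0.180288
  M+8: 0.11982316×0.2420 = 0.028997
Scale to base peak (0.372218) = 100: 26.54 : 85.89 : 100.00 : 48.44 : 7.79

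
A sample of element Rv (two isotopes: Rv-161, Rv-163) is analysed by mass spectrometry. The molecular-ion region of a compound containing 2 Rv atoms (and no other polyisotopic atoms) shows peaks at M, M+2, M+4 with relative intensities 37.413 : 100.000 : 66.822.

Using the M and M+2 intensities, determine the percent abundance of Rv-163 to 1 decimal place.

57.2%

Write p for the Rv-161 fraction. I(M+2)/I(M) = [C(2,1)·p^1·(1−p)] / p^2 = 2·(1−p)/p = 100.000/37.413 = 2.6729
(1−p)/p = 2.6729/2 = 1.3364  ⇒  p = 1/(1 + 1.3364) = 0.4280
Rv-161: 42.8%, Rv-163: 57.2%.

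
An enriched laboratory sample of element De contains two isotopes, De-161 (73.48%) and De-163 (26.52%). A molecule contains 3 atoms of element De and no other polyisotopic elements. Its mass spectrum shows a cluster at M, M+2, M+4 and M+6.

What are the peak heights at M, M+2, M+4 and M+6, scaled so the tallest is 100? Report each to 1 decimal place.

Each De atom is independently De-161 (p = 0.7348) or De-163 (q = 0.2652); the cluster is the binomial expansion (p + q)^3.
P(M) = 0.7348^3 = 0.396741
P(M+2) = 3 × 0.7348^2 × 0.2652^1 = 0.429569
P(M+4) = 3 × 0.7348^1 × 0.2652^2 = 0.155038
P(M+6) = 0.2652^3 = 0.018652
The M+2 peak is largest (0.429569); scaling to 100 gives 92.4 : 100.0 : 36.1 : 4.3.

92.4 : 100.0 : 36.1 : 4.3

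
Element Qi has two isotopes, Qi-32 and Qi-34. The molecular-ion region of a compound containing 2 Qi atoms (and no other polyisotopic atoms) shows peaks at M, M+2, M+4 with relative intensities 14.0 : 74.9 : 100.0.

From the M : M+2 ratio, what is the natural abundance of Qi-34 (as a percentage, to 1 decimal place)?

72.8%

If p is the fraction of Qi that is Qi-32, then I(M+2)/I(M) = [C(2,1)·p^1·(1−p)] / p^2 = 2·(1−p)/p = 74.9/14.0 = 5.3500
(1−p)/p = 5.3500/2 = 2.6750  ⇒  p = 1/(1 + 2.6750) = 0.2721
Qi-32: 27.2%, Qi-34: 72.8%.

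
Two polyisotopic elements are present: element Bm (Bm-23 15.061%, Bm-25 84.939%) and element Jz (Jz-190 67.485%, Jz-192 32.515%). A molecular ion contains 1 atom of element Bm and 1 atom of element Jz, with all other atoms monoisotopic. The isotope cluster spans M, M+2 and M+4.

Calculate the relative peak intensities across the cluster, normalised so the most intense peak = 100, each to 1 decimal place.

16.3 : 100.0 : 44.4

Element Bm pattern (n=1): 0.15061 : 0.84939
Element Jz pattern (n=1): 0.67485 : 0.32515
Convolve the two distributions (both contribute in 2-u steps):
  M: 0.15061×0.67485 = 0.101639
  M+2: 0.15061×0.32515 + 0.84939×0.67485 = 0.622182
  M+4: 0.84939×0.32515 = 0.276179
Scale to base peak (0.622182) = 100: 16.3 : 100.0 : 44.4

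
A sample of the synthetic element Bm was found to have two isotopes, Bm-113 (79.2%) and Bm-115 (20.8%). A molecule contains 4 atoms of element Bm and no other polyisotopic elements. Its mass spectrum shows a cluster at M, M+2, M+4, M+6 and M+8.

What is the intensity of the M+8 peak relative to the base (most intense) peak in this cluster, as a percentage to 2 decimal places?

Term probabilities: M 0.3935, M+2 0.4133, M+4 0.1628, M+6 0.0285, M+8 0.0019. Base peak = M+2.
P(M+2) = C(4,1) × 0.792^3 × 0.208^1 = 4 × 0.49679309 × 0.2080 = 0.413332 (base)
P(M+8) = C(4,4) × 0.792^0 × 0.208^4 = 1 × 1.0000 × 0.00187177 = 0.001872
Relative intensity = 0.001872 / 0.413332 × 100 = 0.45

0.45%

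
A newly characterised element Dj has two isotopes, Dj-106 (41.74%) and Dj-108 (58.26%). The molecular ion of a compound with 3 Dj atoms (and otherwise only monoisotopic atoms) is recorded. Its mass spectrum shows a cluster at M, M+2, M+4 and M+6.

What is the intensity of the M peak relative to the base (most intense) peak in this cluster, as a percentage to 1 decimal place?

17.1%

Term probabilities: M 0.0727, M+2 0.3045, M+4 0.4250, M+6 0.1977. Base peak = M+4.
P(M+4) = C(3,2) × 0.4174^1 × 0.5826^2 = 3 × 0.4174 × 0.33942276 = 0.425025 (base)
P(M) = C(3,0) × 0.4174^3 × 0.5826^0 = 1 × 0.07272058 × 1.0000 = 0.072721
Relative intensity = 0.072721 / 0.425025 × 100 = 17.1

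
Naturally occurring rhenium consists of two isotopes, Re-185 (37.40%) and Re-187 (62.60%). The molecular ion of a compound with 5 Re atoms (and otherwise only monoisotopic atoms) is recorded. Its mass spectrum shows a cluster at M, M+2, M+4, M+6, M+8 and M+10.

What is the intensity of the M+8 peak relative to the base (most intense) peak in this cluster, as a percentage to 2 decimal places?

Term probabilities: M 0.0073, M+2 0.0612, M+4 0.2050, M+6 0.3431, M+8 0.2872, M+10 0.0961. Base peak = M+6.
P(M+6) = C(5,3) × 0.3740^2 × 0.6260^3 = 10 × 0.139876 × 0.24531438 = 0.343136 (base)
P(M+8) = C(5,4) × 0.3740^1 × 0.6260^4 = 5 × 0.3740 × 0.1535668 = 0.287170
Relative intensity = 0.287170 / 0.343136 × 100 = 83.69

83.69%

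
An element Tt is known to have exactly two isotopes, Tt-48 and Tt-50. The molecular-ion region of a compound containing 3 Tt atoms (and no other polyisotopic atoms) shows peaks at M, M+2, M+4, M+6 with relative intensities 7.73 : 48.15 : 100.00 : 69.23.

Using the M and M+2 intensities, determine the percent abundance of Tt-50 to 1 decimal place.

If p is the fraction of Tt that is Tt-48, then I(M+2)/I(M) = [C(3,1)·p^2·(1−p)] / p^3 = 3·(1−p)/p = 48.15/7.73 = 6.2290
(1−p)/p = 6.2290/3 = 2.0763  ⇒  p = 1/(1 + 2.0763) = 0.3251
Tt-48: 32.5%, Tt-50: 67.5%.

67.5%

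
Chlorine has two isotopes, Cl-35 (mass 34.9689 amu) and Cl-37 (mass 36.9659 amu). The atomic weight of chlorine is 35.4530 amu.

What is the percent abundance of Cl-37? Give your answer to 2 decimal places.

With x = fraction of Cl-35 (so Cl-37 is 1 − x):
34.9689·x + 36.9659·(1 − x) = 35.4530
(34.9689 − 36.9659)·x = 35.4530 − 36.9659
x = -1.5129 / -1.9970 = 0.75759 → 75.76% Cl-35, 24.24% Cl-37.

24.24%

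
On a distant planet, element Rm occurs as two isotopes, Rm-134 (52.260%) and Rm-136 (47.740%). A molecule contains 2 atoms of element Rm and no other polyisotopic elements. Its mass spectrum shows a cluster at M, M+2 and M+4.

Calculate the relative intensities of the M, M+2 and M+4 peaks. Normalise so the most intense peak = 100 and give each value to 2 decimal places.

54.73 : 100.00 : 45.68

The 2 Rm atoms are independent, so intensities follow the terms of (0.52260 + 0.47740)^2.
P(M) = 0.52260^2 = 0.273111
P(M+2) = 2 × 0.52260^1 × 0.47740^1 = 0.498978
P(M+4) = 0.47740^2 = 0.227911
The M+2 peak is largest (0.498978); scaling to 100 gives 54.73 : 100.00 : 45.68.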